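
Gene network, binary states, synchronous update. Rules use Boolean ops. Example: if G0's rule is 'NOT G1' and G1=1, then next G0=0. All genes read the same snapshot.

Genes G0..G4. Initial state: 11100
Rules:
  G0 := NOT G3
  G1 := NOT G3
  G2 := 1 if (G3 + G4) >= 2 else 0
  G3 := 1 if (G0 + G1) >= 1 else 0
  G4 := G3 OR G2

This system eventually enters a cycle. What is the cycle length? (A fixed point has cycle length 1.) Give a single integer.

Step 0: 11100
Step 1: G0=NOT G3=NOT 0=1 G1=NOT G3=NOT 0=1 G2=(0+0>=2)=0 G3=(1+1>=1)=1 G4=G3|G2=0|1=1 -> 11011
Step 2: G0=NOT G3=NOT 1=0 G1=NOT G3=NOT 1=0 G2=(1+1>=2)=1 G3=(1+1>=1)=1 G4=G3|G2=1|0=1 -> 00111
Step 3: G0=NOT G3=NOT 1=0 G1=NOT G3=NOT 1=0 G2=(1+1>=2)=1 G3=(0+0>=1)=0 G4=G3|G2=1|1=1 -> 00101
Step 4: G0=NOT G3=NOT 0=1 G1=NOT G3=NOT 0=1 G2=(0+1>=2)=0 G3=(0+0>=1)=0 G4=G3|G2=0|1=1 -> 11001
Step 5: G0=NOT G3=NOT 0=1 G1=NOT G3=NOT 0=1 G2=(0+1>=2)=0 G3=(1+1>=1)=1 G4=G3|G2=0|0=0 -> 11010
Step 6: G0=NOT G3=NOT 1=0 G1=NOT G3=NOT 1=0 G2=(1+0>=2)=0 G3=(1+1>=1)=1 G4=G3|G2=1|0=1 -> 00011
Step 7: G0=NOT G3=NOT 1=0 G1=NOT G3=NOT 1=0 G2=(1+1>=2)=1 G3=(0+0>=1)=0 G4=G3|G2=1|0=1 -> 00101
State from step 7 equals state from step 3 -> cycle length 4

Answer: 4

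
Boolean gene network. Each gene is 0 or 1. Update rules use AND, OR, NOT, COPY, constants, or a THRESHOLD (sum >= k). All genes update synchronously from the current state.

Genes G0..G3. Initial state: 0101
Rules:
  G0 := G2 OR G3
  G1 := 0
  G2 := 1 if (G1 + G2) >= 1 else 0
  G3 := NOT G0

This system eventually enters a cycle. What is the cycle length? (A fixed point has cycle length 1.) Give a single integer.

Step 0: 0101
Step 1: G0=G2|G3=0|1=1 G1=0(const) G2=(1+0>=1)=1 G3=NOT G0=NOT 0=1 -> 1011
Step 2: G0=G2|G3=1|1=1 G1=0(const) G2=(0+1>=1)=1 G3=NOT G0=NOT 1=0 -> 1010
Step 3: G0=G2|G3=1|0=1 G1=0(const) G2=(0+1>=1)=1 G3=NOT G0=NOT 1=0 -> 1010
State from step 3 equals state from step 2 -> cycle length 1

Answer: 1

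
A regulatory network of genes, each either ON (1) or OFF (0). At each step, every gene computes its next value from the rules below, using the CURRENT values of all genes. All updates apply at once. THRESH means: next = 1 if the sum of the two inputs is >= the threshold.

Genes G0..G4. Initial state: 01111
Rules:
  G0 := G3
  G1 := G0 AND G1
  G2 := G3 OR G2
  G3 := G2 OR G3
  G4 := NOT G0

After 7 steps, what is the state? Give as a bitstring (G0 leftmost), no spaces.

Step 1: G0=G3=1 G1=G0&G1=0&1=0 G2=G3|G2=1|1=1 G3=G2|G3=1|1=1 G4=NOT G0=NOT 0=1 -> 10111
Step 2: G0=G3=1 G1=G0&G1=1&0=0 G2=G3|G2=1|1=1 G3=G2|G3=1|1=1 G4=NOT G0=NOT 1=0 -> 10110
Step 3: G0=G3=1 G1=G0&G1=1&0=0 G2=G3|G2=1|1=1 G3=G2|G3=1|1=1 G4=NOT G0=NOT 1=0 -> 10110
Step 4: G0=G3=1 G1=G0&G1=1&0=0 G2=G3|G2=1|1=1 G3=G2|G3=1|1=1 G4=NOT G0=NOT 1=0 -> 10110
Step 5: G0=G3=1 G1=G0&G1=1&0=0 G2=G3|G2=1|1=1 G3=G2|G3=1|1=1 G4=NOT G0=NOT 1=0 -> 10110
Step 6: G0=G3=1 G1=G0&G1=1&0=0 G2=G3|G2=1|1=1 G3=G2|G3=1|1=1 G4=NOT G0=NOT 1=0 -> 10110
Step 7: G0=G3=1 G1=G0&G1=1&0=0 G2=G3|G2=1|1=1 G3=G2|G3=1|1=1 G4=NOT G0=NOT 1=0 -> 10110

10110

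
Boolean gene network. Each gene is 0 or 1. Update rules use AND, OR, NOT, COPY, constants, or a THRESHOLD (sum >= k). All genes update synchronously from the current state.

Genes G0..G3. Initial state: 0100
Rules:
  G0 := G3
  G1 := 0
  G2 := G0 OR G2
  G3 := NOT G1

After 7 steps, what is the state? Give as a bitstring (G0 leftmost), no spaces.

Step 1: G0=G3=0 G1=0(const) G2=G0|G2=0|0=0 G3=NOT G1=NOT 1=0 -> 0000
Step 2: G0=G3=0 G1=0(const) G2=G0|G2=0|0=0 G3=NOT G1=NOT 0=1 -> 0001
Step 3: G0=G3=1 G1=0(const) G2=G0|G2=0|0=0 G3=NOT G1=NOT 0=1 -> 1001
Step 4: G0=G3=1 G1=0(const) G2=G0|G2=1|0=1 G3=NOT G1=NOT 0=1 -> 1011
Step 5: G0=G3=1 G1=0(const) G2=G0|G2=1|1=1 G3=NOT G1=NOT 0=1 -> 1011
Step 6: G0=G3=1 G1=0(const) G2=G0|G2=1|1=1 G3=NOT G1=NOT 0=1 -> 1011
Step 7: G0=G3=1 G1=0(const) G2=G0|G2=1|1=1 G3=NOT G1=NOT 0=1 -> 1011

1011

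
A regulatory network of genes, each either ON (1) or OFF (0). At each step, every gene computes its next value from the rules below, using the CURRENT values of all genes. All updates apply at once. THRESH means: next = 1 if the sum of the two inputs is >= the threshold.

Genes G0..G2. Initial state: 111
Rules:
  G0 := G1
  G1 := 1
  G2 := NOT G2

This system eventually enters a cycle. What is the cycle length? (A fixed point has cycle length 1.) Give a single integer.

Step 0: 111
Step 1: G0=G1=1 G1=1(const) G2=NOT G2=NOT 1=0 -> 110
Step 2: G0=G1=1 G1=1(const) G2=NOT G2=NOT 0=1 -> 111
State from step 2 equals state from step 0 -> cycle length 2

Answer: 2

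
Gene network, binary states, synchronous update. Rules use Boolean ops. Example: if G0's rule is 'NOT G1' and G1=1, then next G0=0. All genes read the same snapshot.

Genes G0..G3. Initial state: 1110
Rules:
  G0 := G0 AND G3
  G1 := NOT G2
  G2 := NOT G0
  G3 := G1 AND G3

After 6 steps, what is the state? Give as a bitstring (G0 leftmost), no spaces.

Step 1: G0=G0&G3=1&0=0 G1=NOT G2=NOT 1=0 G2=NOT G0=NOT 1=0 G3=G1&G3=1&0=0 -> 0000
Step 2: G0=G0&G3=0&0=0 G1=NOT G2=NOT 0=1 G2=NOT G0=NOT 0=1 G3=G1&G3=0&0=0 -> 0110
Step 3: G0=G0&G3=0&0=0 G1=NOT G2=NOT 1=0 G2=NOT G0=NOT 0=1 G3=G1&G3=1&0=0 -> 0010
Step 4: G0=G0&G3=0&0=0 G1=NOT G2=NOT 1=0 G2=NOT G0=NOT 0=1 G3=G1&G3=0&0=0 -> 0010
Step 5: G0=G0&G3=0&0=0 G1=NOT G2=NOT 1=0 G2=NOT G0=NOT 0=1 G3=G1&G3=0&0=0 -> 0010
Step 6: G0=G0&G3=0&0=0 G1=NOT G2=NOT 1=0 G2=NOT G0=NOT 0=1 G3=G1&G3=0&0=0 -> 0010

0010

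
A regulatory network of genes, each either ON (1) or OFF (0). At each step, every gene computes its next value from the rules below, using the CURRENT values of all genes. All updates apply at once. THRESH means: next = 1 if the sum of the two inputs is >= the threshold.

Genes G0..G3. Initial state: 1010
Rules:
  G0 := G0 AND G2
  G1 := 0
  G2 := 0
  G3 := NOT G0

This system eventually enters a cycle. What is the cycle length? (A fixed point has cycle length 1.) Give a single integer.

Answer: 1

Derivation:
Step 0: 1010
Step 1: G0=G0&G2=1&1=1 G1=0(const) G2=0(const) G3=NOT G0=NOT 1=0 -> 1000
Step 2: G0=G0&G2=1&0=0 G1=0(const) G2=0(const) G3=NOT G0=NOT 1=0 -> 0000
Step 3: G0=G0&G2=0&0=0 G1=0(const) G2=0(const) G3=NOT G0=NOT 0=1 -> 0001
Step 4: G0=G0&G2=0&0=0 G1=0(const) G2=0(const) G3=NOT G0=NOT 0=1 -> 0001
State from step 4 equals state from step 3 -> cycle length 1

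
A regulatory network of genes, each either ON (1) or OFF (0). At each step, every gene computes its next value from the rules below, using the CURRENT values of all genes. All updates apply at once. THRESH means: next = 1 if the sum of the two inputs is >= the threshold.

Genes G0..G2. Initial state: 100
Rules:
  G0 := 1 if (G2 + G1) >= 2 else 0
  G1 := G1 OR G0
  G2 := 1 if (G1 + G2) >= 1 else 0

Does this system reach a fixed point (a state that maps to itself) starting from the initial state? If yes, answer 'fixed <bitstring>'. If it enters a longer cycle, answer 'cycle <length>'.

Answer: fixed 111

Derivation:
Step 0: 100
Step 1: G0=(0+0>=2)=0 G1=G1|G0=0|1=1 G2=(0+0>=1)=0 -> 010
Step 2: G0=(0+1>=2)=0 G1=G1|G0=1|0=1 G2=(1+0>=1)=1 -> 011
Step 3: G0=(1+1>=2)=1 G1=G1|G0=1|0=1 G2=(1+1>=1)=1 -> 111
Step 4: G0=(1+1>=2)=1 G1=G1|G0=1|1=1 G2=(1+1>=1)=1 -> 111
Fixed point reached at step 3: 111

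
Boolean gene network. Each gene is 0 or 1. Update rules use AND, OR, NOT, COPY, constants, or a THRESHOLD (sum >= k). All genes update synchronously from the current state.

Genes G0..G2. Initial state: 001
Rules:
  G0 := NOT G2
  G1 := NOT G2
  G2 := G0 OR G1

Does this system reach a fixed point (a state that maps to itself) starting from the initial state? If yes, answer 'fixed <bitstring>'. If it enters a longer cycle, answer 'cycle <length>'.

Answer: cycle 4

Derivation:
Step 0: 001
Step 1: G0=NOT G2=NOT 1=0 G1=NOT G2=NOT 1=0 G2=G0|G1=0|0=0 -> 000
Step 2: G0=NOT G2=NOT 0=1 G1=NOT G2=NOT 0=1 G2=G0|G1=0|0=0 -> 110
Step 3: G0=NOT G2=NOT 0=1 G1=NOT G2=NOT 0=1 G2=G0|G1=1|1=1 -> 111
Step 4: G0=NOT G2=NOT 1=0 G1=NOT G2=NOT 1=0 G2=G0|G1=1|1=1 -> 001
Cycle of length 4 starting at step 0 -> no fixed point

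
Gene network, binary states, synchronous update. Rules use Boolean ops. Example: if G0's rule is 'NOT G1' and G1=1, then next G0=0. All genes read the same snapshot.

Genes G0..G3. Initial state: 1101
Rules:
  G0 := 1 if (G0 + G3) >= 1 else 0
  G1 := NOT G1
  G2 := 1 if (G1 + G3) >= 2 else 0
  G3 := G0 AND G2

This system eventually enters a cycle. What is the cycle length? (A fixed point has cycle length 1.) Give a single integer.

Step 0: 1101
Step 1: G0=(1+1>=1)=1 G1=NOT G1=NOT 1=0 G2=(1+1>=2)=1 G3=G0&G2=1&0=0 -> 1010
Step 2: G0=(1+0>=1)=1 G1=NOT G1=NOT 0=1 G2=(0+0>=2)=0 G3=G0&G2=1&1=1 -> 1101
State from step 2 equals state from step 0 -> cycle length 2

Answer: 2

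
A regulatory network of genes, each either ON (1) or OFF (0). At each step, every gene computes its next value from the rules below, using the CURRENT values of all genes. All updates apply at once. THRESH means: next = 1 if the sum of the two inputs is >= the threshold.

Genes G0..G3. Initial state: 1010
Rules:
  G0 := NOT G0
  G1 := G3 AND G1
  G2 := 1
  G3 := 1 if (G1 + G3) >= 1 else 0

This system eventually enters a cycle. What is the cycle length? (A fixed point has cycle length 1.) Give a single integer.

Answer: 2

Derivation:
Step 0: 1010
Step 1: G0=NOT G0=NOT 1=0 G1=G3&G1=0&0=0 G2=1(const) G3=(0+0>=1)=0 -> 0010
Step 2: G0=NOT G0=NOT 0=1 G1=G3&G1=0&0=0 G2=1(const) G3=(0+0>=1)=0 -> 1010
State from step 2 equals state from step 0 -> cycle length 2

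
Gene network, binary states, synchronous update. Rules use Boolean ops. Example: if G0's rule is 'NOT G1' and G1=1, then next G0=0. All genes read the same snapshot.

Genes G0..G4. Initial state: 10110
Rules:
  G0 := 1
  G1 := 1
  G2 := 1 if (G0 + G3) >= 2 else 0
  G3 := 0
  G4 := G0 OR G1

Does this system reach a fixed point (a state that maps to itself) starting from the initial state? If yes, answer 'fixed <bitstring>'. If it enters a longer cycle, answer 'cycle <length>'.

Answer: fixed 11001

Derivation:
Step 0: 10110
Step 1: G0=1(const) G1=1(const) G2=(1+1>=2)=1 G3=0(const) G4=G0|G1=1|0=1 -> 11101
Step 2: G0=1(const) G1=1(const) G2=(1+0>=2)=0 G3=0(const) G4=G0|G1=1|1=1 -> 11001
Step 3: G0=1(const) G1=1(const) G2=(1+0>=2)=0 G3=0(const) G4=G0|G1=1|1=1 -> 11001
Fixed point reached at step 2: 11001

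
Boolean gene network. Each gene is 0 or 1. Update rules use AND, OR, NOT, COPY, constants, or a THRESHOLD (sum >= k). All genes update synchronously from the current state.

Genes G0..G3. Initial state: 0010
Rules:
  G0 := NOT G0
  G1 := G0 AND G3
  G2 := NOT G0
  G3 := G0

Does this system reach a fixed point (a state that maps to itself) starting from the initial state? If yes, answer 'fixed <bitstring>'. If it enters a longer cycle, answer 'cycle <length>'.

Answer: cycle 2

Derivation:
Step 0: 0010
Step 1: G0=NOT G0=NOT 0=1 G1=G0&G3=0&0=0 G2=NOT G0=NOT 0=1 G3=G0=0 -> 1010
Step 2: G0=NOT G0=NOT 1=0 G1=G0&G3=1&0=0 G2=NOT G0=NOT 1=0 G3=G0=1 -> 0001
Step 3: G0=NOT G0=NOT 0=1 G1=G0&G3=0&1=0 G2=NOT G0=NOT 0=1 G3=G0=0 -> 1010
Cycle of length 2 starting at step 1 -> no fixed point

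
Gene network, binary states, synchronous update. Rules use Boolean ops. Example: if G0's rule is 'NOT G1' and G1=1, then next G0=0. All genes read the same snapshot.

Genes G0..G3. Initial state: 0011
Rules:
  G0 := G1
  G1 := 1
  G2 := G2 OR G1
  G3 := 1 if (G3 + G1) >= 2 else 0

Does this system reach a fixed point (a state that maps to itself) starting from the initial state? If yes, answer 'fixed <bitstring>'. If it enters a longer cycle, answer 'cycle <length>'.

Step 0: 0011
Step 1: G0=G1=0 G1=1(const) G2=G2|G1=1|0=1 G3=(1+0>=2)=0 -> 0110
Step 2: G0=G1=1 G1=1(const) G2=G2|G1=1|1=1 G3=(0+1>=2)=0 -> 1110
Step 3: G0=G1=1 G1=1(const) G2=G2|G1=1|1=1 G3=(0+1>=2)=0 -> 1110
Fixed point reached at step 2: 1110

Answer: fixed 1110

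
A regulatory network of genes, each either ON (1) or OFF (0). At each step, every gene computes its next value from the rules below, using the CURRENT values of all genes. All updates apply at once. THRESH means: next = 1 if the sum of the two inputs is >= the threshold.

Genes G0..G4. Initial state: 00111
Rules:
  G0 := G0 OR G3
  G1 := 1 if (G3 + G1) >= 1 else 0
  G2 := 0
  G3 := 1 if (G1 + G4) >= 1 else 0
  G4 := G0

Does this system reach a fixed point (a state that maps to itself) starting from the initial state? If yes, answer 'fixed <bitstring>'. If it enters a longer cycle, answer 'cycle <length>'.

Step 0: 00111
Step 1: G0=G0|G3=0|1=1 G1=(1+0>=1)=1 G2=0(const) G3=(0+1>=1)=1 G4=G0=0 -> 11010
Step 2: G0=G0|G3=1|1=1 G1=(1+1>=1)=1 G2=0(const) G3=(1+0>=1)=1 G4=G0=1 -> 11011
Step 3: G0=G0|G3=1|1=1 G1=(1+1>=1)=1 G2=0(const) G3=(1+1>=1)=1 G4=G0=1 -> 11011
Fixed point reached at step 2: 11011

Answer: fixed 11011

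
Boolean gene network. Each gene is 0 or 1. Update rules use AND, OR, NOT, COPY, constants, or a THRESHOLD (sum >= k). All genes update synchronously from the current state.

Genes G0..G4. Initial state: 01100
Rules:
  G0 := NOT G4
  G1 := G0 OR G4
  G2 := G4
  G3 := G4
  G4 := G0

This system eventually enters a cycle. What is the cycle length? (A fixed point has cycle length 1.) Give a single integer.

Answer: 4

Derivation:
Step 0: 01100
Step 1: G0=NOT G4=NOT 0=1 G1=G0|G4=0|0=0 G2=G4=0 G3=G4=0 G4=G0=0 -> 10000
Step 2: G0=NOT G4=NOT 0=1 G1=G0|G4=1|0=1 G2=G4=0 G3=G4=0 G4=G0=1 -> 11001
Step 3: G0=NOT G4=NOT 1=0 G1=G0|G4=1|1=1 G2=G4=1 G3=G4=1 G4=G0=1 -> 01111
Step 4: G0=NOT G4=NOT 1=0 G1=G0|G4=0|1=1 G2=G4=1 G3=G4=1 G4=G0=0 -> 01110
Step 5: G0=NOT G4=NOT 0=1 G1=G0|G4=0|0=0 G2=G4=0 G3=G4=0 G4=G0=0 -> 10000
State from step 5 equals state from step 1 -> cycle length 4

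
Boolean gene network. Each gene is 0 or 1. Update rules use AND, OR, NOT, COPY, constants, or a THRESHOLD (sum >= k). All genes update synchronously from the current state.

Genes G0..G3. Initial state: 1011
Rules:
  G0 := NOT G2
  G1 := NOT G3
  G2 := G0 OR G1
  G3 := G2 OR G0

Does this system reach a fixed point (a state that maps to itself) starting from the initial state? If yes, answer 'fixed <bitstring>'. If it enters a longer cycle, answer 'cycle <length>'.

Step 0: 1011
Step 1: G0=NOT G2=NOT 1=0 G1=NOT G3=NOT 1=0 G2=G0|G1=1|0=1 G3=G2|G0=1|1=1 -> 0011
Step 2: G0=NOT G2=NOT 1=0 G1=NOT G3=NOT 1=0 G2=G0|G1=0|0=0 G3=G2|G0=1|0=1 -> 0001
Step 3: G0=NOT G2=NOT 0=1 G1=NOT G3=NOT 1=0 G2=G0|G1=0|0=0 G3=G2|G0=0|0=0 -> 1000
Step 4: G0=NOT G2=NOT 0=1 G1=NOT G3=NOT 0=1 G2=G0|G1=1|0=1 G3=G2|G0=0|1=1 -> 1111
Step 5: G0=NOT G2=NOT 1=0 G1=NOT G3=NOT 1=0 G2=G0|G1=1|1=1 G3=G2|G0=1|1=1 -> 0011
Cycle of length 4 starting at step 1 -> no fixed point

Answer: cycle 4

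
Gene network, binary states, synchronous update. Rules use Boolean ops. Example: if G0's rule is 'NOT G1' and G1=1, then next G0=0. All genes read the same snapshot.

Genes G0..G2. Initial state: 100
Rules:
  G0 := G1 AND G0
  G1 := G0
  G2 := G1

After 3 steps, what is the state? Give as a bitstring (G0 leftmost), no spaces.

Step 1: G0=G1&G0=0&1=0 G1=G0=1 G2=G1=0 -> 010
Step 2: G0=G1&G0=1&0=0 G1=G0=0 G2=G1=1 -> 001
Step 3: G0=G1&G0=0&0=0 G1=G0=0 G2=G1=0 -> 000

000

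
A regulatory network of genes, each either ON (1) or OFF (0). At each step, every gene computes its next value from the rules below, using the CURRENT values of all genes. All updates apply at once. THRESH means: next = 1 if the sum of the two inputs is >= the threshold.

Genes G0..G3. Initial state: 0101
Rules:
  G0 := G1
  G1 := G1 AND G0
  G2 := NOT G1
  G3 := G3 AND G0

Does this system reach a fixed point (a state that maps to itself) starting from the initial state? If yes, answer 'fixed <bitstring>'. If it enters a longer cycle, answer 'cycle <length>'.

Answer: fixed 0010

Derivation:
Step 0: 0101
Step 1: G0=G1=1 G1=G1&G0=1&0=0 G2=NOT G1=NOT 1=0 G3=G3&G0=1&0=0 -> 1000
Step 2: G0=G1=0 G1=G1&G0=0&1=0 G2=NOT G1=NOT 0=1 G3=G3&G0=0&1=0 -> 0010
Step 3: G0=G1=0 G1=G1&G0=0&0=0 G2=NOT G1=NOT 0=1 G3=G3&G0=0&0=0 -> 0010
Fixed point reached at step 2: 0010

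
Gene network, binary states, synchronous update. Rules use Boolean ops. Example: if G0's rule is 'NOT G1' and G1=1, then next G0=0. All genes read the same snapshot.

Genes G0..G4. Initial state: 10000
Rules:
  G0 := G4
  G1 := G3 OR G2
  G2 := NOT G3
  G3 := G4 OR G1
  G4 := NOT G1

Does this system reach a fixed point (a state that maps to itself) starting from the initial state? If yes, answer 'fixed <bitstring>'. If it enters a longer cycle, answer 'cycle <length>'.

Answer: fixed 01010

Derivation:
Step 0: 10000
Step 1: G0=G4=0 G1=G3|G2=0|0=0 G2=NOT G3=NOT 0=1 G3=G4|G1=0|0=0 G4=NOT G1=NOT 0=1 -> 00101
Step 2: G0=G4=1 G1=G3|G2=0|1=1 G2=NOT G3=NOT 0=1 G3=G4|G1=1|0=1 G4=NOT G1=NOT 0=1 -> 11111
Step 3: G0=G4=1 G1=G3|G2=1|1=1 G2=NOT G3=NOT 1=0 G3=G4|G1=1|1=1 G4=NOT G1=NOT 1=0 -> 11010
Step 4: G0=G4=0 G1=G3|G2=1|0=1 G2=NOT G3=NOT 1=0 G3=G4|G1=0|1=1 G4=NOT G1=NOT 1=0 -> 01010
Step 5: G0=G4=0 G1=G3|G2=1|0=1 G2=NOT G3=NOT 1=0 G3=G4|G1=0|1=1 G4=NOT G1=NOT 1=0 -> 01010
Fixed point reached at step 4: 01010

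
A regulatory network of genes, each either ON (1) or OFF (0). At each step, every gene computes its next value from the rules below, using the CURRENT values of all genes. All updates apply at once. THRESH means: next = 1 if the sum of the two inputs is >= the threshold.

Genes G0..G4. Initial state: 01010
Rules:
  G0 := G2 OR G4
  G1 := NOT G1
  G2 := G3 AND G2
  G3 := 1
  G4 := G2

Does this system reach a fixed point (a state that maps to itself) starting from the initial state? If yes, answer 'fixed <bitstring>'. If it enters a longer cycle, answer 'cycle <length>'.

Answer: cycle 2

Derivation:
Step 0: 01010
Step 1: G0=G2|G4=0|0=0 G1=NOT G1=NOT 1=0 G2=G3&G2=1&0=0 G3=1(const) G4=G2=0 -> 00010
Step 2: G0=G2|G4=0|0=0 G1=NOT G1=NOT 0=1 G2=G3&G2=1&0=0 G3=1(const) G4=G2=0 -> 01010
Cycle of length 2 starting at step 0 -> no fixed point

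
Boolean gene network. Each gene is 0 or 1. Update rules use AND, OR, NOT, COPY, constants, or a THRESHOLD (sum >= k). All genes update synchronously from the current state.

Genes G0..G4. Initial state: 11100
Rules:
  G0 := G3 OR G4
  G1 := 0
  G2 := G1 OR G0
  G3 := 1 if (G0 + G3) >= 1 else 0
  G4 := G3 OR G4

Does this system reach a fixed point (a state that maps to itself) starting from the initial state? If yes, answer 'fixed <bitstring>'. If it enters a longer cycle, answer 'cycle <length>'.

Answer: fixed 10111

Derivation:
Step 0: 11100
Step 1: G0=G3|G4=0|0=0 G1=0(const) G2=G1|G0=1|1=1 G3=(1+0>=1)=1 G4=G3|G4=0|0=0 -> 00110
Step 2: G0=G3|G4=1|0=1 G1=0(const) G2=G1|G0=0|0=0 G3=(0+1>=1)=1 G4=G3|G4=1|0=1 -> 10011
Step 3: G0=G3|G4=1|1=1 G1=0(const) G2=G1|G0=0|1=1 G3=(1+1>=1)=1 G4=G3|G4=1|1=1 -> 10111
Step 4: G0=G3|G4=1|1=1 G1=0(const) G2=G1|G0=0|1=1 G3=(1+1>=1)=1 G4=G3|G4=1|1=1 -> 10111
Fixed point reached at step 3: 10111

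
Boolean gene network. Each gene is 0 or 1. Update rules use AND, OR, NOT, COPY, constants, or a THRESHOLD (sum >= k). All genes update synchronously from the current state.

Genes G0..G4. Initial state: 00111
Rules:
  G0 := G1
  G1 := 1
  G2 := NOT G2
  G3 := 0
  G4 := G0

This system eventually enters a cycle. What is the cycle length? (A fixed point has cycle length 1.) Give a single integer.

Answer: 2

Derivation:
Step 0: 00111
Step 1: G0=G1=0 G1=1(const) G2=NOT G2=NOT 1=0 G3=0(const) G4=G0=0 -> 01000
Step 2: G0=G1=1 G1=1(const) G2=NOT G2=NOT 0=1 G3=0(const) G4=G0=0 -> 11100
Step 3: G0=G1=1 G1=1(const) G2=NOT G2=NOT 1=0 G3=0(const) G4=G0=1 -> 11001
Step 4: G0=G1=1 G1=1(const) G2=NOT G2=NOT 0=1 G3=0(const) G4=G0=1 -> 11101
Step 5: G0=G1=1 G1=1(const) G2=NOT G2=NOT 1=0 G3=0(const) G4=G0=1 -> 11001
State from step 5 equals state from step 3 -> cycle length 2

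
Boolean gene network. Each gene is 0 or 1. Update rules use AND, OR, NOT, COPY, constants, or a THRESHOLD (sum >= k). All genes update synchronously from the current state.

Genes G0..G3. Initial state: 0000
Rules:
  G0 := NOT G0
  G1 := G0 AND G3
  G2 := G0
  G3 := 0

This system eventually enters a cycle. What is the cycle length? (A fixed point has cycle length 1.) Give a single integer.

Answer: 2

Derivation:
Step 0: 0000
Step 1: G0=NOT G0=NOT 0=1 G1=G0&G3=0&0=0 G2=G0=0 G3=0(const) -> 1000
Step 2: G0=NOT G0=NOT 1=0 G1=G0&G3=1&0=0 G2=G0=1 G3=0(const) -> 0010
Step 3: G0=NOT G0=NOT 0=1 G1=G0&G3=0&0=0 G2=G0=0 G3=0(const) -> 1000
State from step 3 equals state from step 1 -> cycle length 2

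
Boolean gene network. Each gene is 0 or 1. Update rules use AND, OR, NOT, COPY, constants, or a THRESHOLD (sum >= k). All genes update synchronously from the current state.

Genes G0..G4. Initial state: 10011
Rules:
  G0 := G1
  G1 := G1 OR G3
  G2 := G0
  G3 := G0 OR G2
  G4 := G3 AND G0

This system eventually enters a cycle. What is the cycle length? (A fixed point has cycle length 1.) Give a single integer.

Answer: 1

Derivation:
Step 0: 10011
Step 1: G0=G1=0 G1=G1|G3=0|1=1 G2=G0=1 G3=G0|G2=1|0=1 G4=G3&G0=1&1=1 -> 01111
Step 2: G0=G1=1 G1=G1|G3=1|1=1 G2=G0=0 G3=G0|G2=0|1=1 G4=G3&G0=1&0=0 -> 11010
Step 3: G0=G1=1 G1=G1|G3=1|1=1 G2=G0=1 G3=G0|G2=1|0=1 G4=G3&G0=1&1=1 -> 11111
Step 4: G0=G1=1 G1=G1|G3=1|1=1 G2=G0=1 G3=G0|G2=1|1=1 G4=G3&G0=1&1=1 -> 11111
State from step 4 equals state from step 3 -> cycle length 1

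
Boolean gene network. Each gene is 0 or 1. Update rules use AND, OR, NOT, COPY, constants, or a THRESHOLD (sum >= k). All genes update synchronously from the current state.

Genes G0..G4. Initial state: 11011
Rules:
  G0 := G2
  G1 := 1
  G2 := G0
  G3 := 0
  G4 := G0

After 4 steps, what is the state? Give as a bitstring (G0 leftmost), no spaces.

Step 1: G0=G2=0 G1=1(const) G2=G0=1 G3=0(const) G4=G0=1 -> 01101
Step 2: G0=G2=1 G1=1(const) G2=G0=0 G3=0(const) G4=G0=0 -> 11000
Step 3: G0=G2=0 G1=1(const) G2=G0=1 G3=0(const) G4=G0=1 -> 01101
Step 4: G0=G2=1 G1=1(const) G2=G0=0 G3=0(const) G4=G0=0 -> 11000

11000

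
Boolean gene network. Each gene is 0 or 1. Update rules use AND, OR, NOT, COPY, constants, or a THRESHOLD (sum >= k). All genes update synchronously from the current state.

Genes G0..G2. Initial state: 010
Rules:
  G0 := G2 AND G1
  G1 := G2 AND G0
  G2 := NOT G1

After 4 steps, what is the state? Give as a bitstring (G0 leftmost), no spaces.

Step 1: G0=G2&G1=0&1=0 G1=G2&G0=0&0=0 G2=NOT G1=NOT 1=0 -> 000
Step 2: G0=G2&G1=0&0=0 G1=G2&G0=0&0=0 G2=NOT G1=NOT 0=1 -> 001
Step 3: G0=G2&G1=1&0=0 G1=G2&G0=1&0=0 G2=NOT G1=NOT 0=1 -> 001
Step 4: G0=G2&G1=1&0=0 G1=G2&G0=1&0=0 G2=NOT G1=NOT 0=1 -> 001

001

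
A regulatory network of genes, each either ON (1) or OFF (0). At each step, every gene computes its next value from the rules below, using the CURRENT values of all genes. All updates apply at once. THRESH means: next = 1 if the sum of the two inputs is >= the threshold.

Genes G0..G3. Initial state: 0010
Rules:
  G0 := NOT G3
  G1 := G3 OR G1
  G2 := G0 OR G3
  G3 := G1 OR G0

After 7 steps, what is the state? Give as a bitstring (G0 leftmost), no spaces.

Step 1: G0=NOT G3=NOT 0=1 G1=G3|G1=0|0=0 G2=G0|G3=0|0=0 G3=G1|G0=0|0=0 -> 1000
Step 2: G0=NOT G3=NOT 0=1 G1=G3|G1=0|0=0 G2=G0|G3=1|0=1 G3=G1|G0=0|1=1 -> 1011
Step 3: G0=NOT G3=NOT 1=0 G1=G3|G1=1|0=1 G2=G0|G3=1|1=1 G3=G1|G0=0|1=1 -> 0111
Step 4: G0=NOT G3=NOT 1=0 G1=G3|G1=1|1=1 G2=G0|G3=0|1=1 G3=G1|G0=1|0=1 -> 0111
Step 5: G0=NOT G3=NOT 1=0 G1=G3|G1=1|1=1 G2=G0|G3=0|1=1 G3=G1|G0=1|0=1 -> 0111
Step 6: G0=NOT G3=NOT 1=0 G1=G3|G1=1|1=1 G2=G0|G3=0|1=1 G3=G1|G0=1|0=1 -> 0111
Step 7: G0=NOT G3=NOT 1=0 G1=G3|G1=1|1=1 G2=G0|G3=0|1=1 G3=G1|G0=1|0=1 -> 0111

0111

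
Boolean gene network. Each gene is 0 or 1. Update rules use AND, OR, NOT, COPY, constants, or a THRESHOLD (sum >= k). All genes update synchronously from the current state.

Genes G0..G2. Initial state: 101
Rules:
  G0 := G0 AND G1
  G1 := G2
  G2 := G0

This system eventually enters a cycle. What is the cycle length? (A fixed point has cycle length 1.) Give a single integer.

Answer: 1

Derivation:
Step 0: 101
Step 1: G0=G0&G1=1&0=0 G1=G2=1 G2=G0=1 -> 011
Step 2: G0=G0&G1=0&1=0 G1=G2=1 G2=G0=0 -> 010
Step 3: G0=G0&G1=0&1=0 G1=G2=0 G2=G0=0 -> 000
Step 4: G0=G0&G1=0&0=0 G1=G2=0 G2=G0=0 -> 000
State from step 4 equals state from step 3 -> cycle length 1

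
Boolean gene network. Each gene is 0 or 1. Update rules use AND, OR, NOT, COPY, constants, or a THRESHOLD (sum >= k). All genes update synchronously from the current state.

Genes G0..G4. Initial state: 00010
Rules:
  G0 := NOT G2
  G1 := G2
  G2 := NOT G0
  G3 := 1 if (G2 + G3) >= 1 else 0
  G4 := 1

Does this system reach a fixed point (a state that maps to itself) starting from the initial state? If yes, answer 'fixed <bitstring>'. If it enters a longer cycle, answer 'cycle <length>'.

Answer: cycle 2

Derivation:
Step 0: 00010
Step 1: G0=NOT G2=NOT 0=1 G1=G2=0 G2=NOT G0=NOT 0=1 G3=(0+1>=1)=1 G4=1(const) -> 10111
Step 2: G0=NOT G2=NOT 1=0 G1=G2=1 G2=NOT G0=NOT 1=0 G3=(1+1>=1)=1 G4=1(const) -> 01011
Step 3: G0=NOT G2=NOT 0=1 G1=G2=0 G2=NOT G0=NOT 0=1 G3=(0+1>=1)=1 G4=1(const) -> 10111
Cycle of length 2 starting at step 1 -> no fixed point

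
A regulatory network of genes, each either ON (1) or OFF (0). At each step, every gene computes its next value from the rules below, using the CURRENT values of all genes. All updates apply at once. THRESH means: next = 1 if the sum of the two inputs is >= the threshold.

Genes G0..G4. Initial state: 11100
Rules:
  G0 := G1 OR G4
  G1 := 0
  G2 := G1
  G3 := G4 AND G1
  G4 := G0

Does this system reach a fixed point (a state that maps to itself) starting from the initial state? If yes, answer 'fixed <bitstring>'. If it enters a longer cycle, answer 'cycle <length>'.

Answer: fixed 10001

Derivation:
Step 0: 11100
Step 1: G0=G1|G4=1|0=1 G1=0(const) G2=G1=1 G3=G4&G1=0&1=0 G4=G0=1 -> 10101
Step 2: G0=G1|G4=0|1=1 G1=0(const) G2=G1=0 G3=G4&G1=1&0=0 G4=G0=1 -> 10001
Step 3: G0=G1|G4=0|1=1 G1=0(const) G2=G1=0 G3=G4&G1=1&0=0 G4=G0=1 -> 10001
Fixed point reached at step 2: 10001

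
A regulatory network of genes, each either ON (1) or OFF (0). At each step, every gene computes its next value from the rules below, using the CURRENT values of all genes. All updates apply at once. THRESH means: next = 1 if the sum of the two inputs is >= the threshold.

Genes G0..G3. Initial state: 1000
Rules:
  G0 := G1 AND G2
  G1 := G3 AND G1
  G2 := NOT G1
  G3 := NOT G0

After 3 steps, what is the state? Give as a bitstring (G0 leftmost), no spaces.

Step 1: G0=G1&G2=0&0=0 G1=G3&G1=0&0=0 G2=NOT G1=NOT 0=1 G3=NOT G0=NOT 1=0 -> 0010
Step 2: G0=G1&G2=0&1=0 G1=G3&G1=0&0=0 G2=NOT G1=NOT 0=1 G3=NOT G0=NOT 0=1 -> 0011
Step 3: G0=G1&G2=0&1=0 G1=G3&G1=1&0=0 G2=NOT G1=NOT 0=1 G3=NOT G0=NOT 0=1 -> 0011

0011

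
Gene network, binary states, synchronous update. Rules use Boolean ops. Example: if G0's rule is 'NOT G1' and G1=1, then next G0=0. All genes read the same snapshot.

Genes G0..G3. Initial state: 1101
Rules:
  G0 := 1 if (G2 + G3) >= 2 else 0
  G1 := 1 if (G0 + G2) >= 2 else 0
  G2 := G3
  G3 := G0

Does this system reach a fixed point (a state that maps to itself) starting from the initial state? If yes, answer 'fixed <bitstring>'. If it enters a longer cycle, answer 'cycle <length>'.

Step 0: 1101
Step 1: G0=(0+1>=2)=0 G1=(1+0>=2)=0 G2=G3=1 G3=G0=1 -> 0011
Step 2: G0=(1+1>=2)=1 G1=(0+1>=2)=0 G2=G3=1 G3=G0=0 -> 1010
Step 3: G0=(1+0>=2)=0 G1=(1+1>=2)=1 G2=G3=0 G3=G0=1 -> 0101
Step 4: G0=(0+1>=2)=0 G1=(0+0>=2)=0 G2=G3=1 G3=G0=0 -> 0010
Step 5: G0=(1+0>=2)=0 G1=(0+1>=2)=0 G2=G3=0 G3=G0=0 -> 0000
Step 6: G0=(0+0>=2)=0 G1=(0+0>=2)=0 G2=G3=0 G3=G0=0 -> 0000
Fixed point reached at step 5: 0000

Answer: fixed 0000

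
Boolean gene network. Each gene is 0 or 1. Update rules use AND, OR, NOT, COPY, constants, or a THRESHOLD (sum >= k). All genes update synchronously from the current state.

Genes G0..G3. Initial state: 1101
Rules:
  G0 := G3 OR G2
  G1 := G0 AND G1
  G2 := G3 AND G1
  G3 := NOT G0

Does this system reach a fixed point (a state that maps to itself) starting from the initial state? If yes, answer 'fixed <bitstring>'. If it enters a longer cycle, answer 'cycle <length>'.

Answer: cycle 4

Derivation:
Step 0: 1101
Step 1: G0=G3|G2=1|0=1 G1=G0&G1=1&1=1 G2=G3&G1=1&1=1 G3=NOT G0=NOT 1=0 -> 1110
Step 2: G0=G3|G2=0|1=1 G1=G0&G1=1&1=1 G2=G3&G1=0&1=0 G3=NOT G0=NOT 1=0 -> 1100
Step 3: G0=G3|G2=0|0=0 G1=G0&G1=1&1=1 G2=G3&G1=0&1=0 G3=NOT G0=NOT 1=0 -> 0100
Step 4: G0=G3|G2=0|0=0 G1=G0&G1=0&1=0 G2=G3&G1=0&1=0 G3=NOT G0=NOT 0=1 -> 0001
Step 5: G0=G3|G2=1|0=1 G1=G0&G1=0&0=0 G2=G3&G1=1&0=0 G3=NOT G0=NOT 0=1 -> 1001
Step 6: G0=G3|G2=1|0=1 G1=G0&G1=1&0=0 G2=G3&G1=1&0=0 G3=NOT G0=NOT 1=0 -> 1000
Step 7: G0=G3|G2=0|0=0 G1=G0&G1=1&0=0 G2=G3&G1=0&0=0 G3=NOT G0=NOT 1=0 -> 0000
Step 8: G0=G3|G2=0|0=0 G1=G0&G1=0&0=0 G2=G3&G1=0&0=0 G3=NOT G0=NOT 0=1 -> 0001
Cycle of length 4 starting at step 4 -> no fixed point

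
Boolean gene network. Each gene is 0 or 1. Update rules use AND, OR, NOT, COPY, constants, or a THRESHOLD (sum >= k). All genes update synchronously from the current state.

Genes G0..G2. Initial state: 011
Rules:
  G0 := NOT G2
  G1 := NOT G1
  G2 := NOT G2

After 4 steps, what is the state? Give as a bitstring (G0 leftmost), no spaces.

Step 1: G0=NOT G2=NOT 1=0 G1=NOT G1=NOT 1=0 G2=NOT G2=NOT 1=0 -> 000
Step 2: G0=NOT G2=NOT 0=1 G1=NOT G1=NOT 0=1 G2=NOT G2=NOT 0=1 -> 111
Step 3: G0=NOT G2=NOT 1=0 G1=NOT G1=NOT 1=0 G2=NOT G2=NOT 1=0 -> 000
Step 4: G0=NOT G2=NOT 0=1 G1=NOT G1=NOT 0=1 G2=NOT G2=NOT 0=1 -> 111

111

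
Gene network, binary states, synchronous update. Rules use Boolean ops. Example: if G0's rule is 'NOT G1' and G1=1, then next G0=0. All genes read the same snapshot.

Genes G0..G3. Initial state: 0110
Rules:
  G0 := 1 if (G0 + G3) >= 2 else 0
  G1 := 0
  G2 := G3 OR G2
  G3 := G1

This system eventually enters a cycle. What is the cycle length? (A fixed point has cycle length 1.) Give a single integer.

Answer: 1

Derivation:
Step 0: 0110
Step 1: G0=(0+0>=2)=0 G1=0(const) G2=G3|G2=0|1=1 G3=G1=1 -> 0011
Step 2: G0=(0+1>=2)=0 G1=0(const) G2=G3|G2=1|1=1 G3=G1=0 -> 0010
Step 3: G0=(0+0>=2)=0 G1=0(const) G2=G3|G2=0|1=1 G3=G1=0 -> 0010
State from step 3 equals state from step 2 -> cycle length 1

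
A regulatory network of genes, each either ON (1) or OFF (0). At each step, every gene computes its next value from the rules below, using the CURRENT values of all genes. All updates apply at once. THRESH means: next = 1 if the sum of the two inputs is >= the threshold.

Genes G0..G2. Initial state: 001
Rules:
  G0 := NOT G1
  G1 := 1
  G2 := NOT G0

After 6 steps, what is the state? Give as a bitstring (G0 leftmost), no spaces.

Step 1: G0=NOT G1=NOT 0=1 G1=1(const) G2=NOT G0=NOT 0=1 -> 111
Step 2: G0=NOT G1=NOT 1=0 G1=1(const) G2=NOT G0=NOT 1=0 -> 010
Step 3: G0=NOT G1=NOT 1=0 G1=1(const) G2=NOT G0=NOT 0=1 -> 011
Step 4: G0=NOT G1=NOT 1=0 G1=1(const) G2=NOT G0=NOT 0=1 -> 011
Step 5: G0=NOT G1=NOT 1=0 G1=1(const) G2=NOT G0=NOT 0=1 -> 011
Step 6: G0=NOT G1=NOT 1=0 G1=1(const) G2=NOT G0=NOT 0=1 -> 011

011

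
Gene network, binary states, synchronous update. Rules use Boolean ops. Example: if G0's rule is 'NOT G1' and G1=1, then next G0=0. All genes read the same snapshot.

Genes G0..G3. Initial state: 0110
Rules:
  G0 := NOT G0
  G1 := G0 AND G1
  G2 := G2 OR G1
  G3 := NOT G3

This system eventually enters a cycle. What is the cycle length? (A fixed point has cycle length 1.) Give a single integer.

Answer: 2

Derivation:
Step 0: 0110
Step 1: G0=NOT G0=NOT 0=1 G1=G0&G1=0&1=0 G2=G2|G1=1|1=1 G3=NOT G3=NOT 0=1 -> 1011
Step 2: G0=NOT G0=NOT 1=0 G1=G0&G1=1&0=0 G2=G2|G1=1|0=1 G3=NOT G3=NOT 1=0 -> 0010
Step 3: G0=NOT G0=NOT 0=1 G1=G0&G1=0&0=0 G2=G2|G1=1|0=1 G3=NOT G3=NOT 0=1 -> 1011
State from step 3 equals state from step 1 -> cycle length 2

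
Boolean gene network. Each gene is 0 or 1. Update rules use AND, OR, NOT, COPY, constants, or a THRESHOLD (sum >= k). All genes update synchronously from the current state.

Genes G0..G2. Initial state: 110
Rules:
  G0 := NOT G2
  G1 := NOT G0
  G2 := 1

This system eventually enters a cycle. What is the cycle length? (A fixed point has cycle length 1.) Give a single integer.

Answer: 1

Derivation:
Step 0: 110
Step 1: G0=NOT G2=NOT 0=1 G1=NOT G0=NOT 1=0 G2=1(const) -> 101
Step 2: G0=NOT G2=NOT 1=0 G1=NOT G0=NOT 1=0 G2=1(const) -> 001
Step 3: G0=NOT G2=NOT 1=0 G1=NOT G0=NOT 0=1 G2=1(const) -> 011
Step 4: G0=NOT G2=NOT 1=0 G1=NOT G0=NOT 0=1 G2=1(const) -> 011
State from step 4 equals state from step 3 -> cycle length 1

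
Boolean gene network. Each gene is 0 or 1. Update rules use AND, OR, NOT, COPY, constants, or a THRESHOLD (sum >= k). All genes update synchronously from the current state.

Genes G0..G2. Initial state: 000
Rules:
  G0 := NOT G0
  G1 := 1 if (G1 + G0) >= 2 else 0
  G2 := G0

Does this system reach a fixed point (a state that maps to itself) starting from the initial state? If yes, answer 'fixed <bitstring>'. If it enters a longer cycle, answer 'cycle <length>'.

Answer: cycle 2

Derivation:
Step 0: 000
Step 1: G0=NOT G0=NOT 0=1 G1=(0+0>=2)=0 G2=G0=0 -> 100
Step 2: G0=NOT G0=NOT 1=0 G1=(0+1>=2)=0 G2=G0=1 -> 001
Step 3: G0=NOT G0=NOT 0=1 G1=(0+0>=2)=0 G2=G0=0 -> 100
Cycle of length 2 starting at step 1 -> no fixed point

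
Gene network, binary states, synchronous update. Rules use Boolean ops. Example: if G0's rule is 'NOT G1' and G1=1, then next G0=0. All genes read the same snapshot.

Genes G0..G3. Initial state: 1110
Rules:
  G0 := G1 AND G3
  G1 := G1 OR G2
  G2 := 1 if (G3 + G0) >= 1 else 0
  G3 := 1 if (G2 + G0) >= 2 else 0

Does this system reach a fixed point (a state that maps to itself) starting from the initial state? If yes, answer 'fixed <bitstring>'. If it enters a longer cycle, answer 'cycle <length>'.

Answer: cycle 2

Derivation:
Step 0: 1110
Step 1: G0=G1&G3=1&0=0 G1=G1|G2=1|1=1 G2=(0+1>=1)=1 G3=(1+1>=2)=1 -> 0111
Step 2: G0=G1&G3=1&1=1 G1=G1|G2=1|1=1 G2=(1+0>=1)=1 G3=(1+0>=2)=0 -> 1110
Cycle of length 2 starting at step 0 -> no fixed point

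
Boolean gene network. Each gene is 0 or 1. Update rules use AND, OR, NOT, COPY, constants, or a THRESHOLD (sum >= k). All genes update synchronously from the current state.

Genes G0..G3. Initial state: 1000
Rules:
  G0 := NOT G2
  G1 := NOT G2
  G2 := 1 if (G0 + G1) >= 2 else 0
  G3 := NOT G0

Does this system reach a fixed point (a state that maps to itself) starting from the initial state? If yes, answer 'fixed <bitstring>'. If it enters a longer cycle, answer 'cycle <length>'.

Answer: cycle 4

Derivation:
Step 0: 1000
Step 1: G0=NOT G2=NOT 0=1 G1=NOT G2=NOT 0=1 G2=(1+0>=2)=0 G3=NOT G0=NOT 1=0 -> 1100
Step 2: G0=NOT G2=NOT 0=1 G1=NOT G2=NOT 0=1 G2=(1+1>=2)=1 G3=NOT G0=NOT 1=0 -> 1110
Step 3: G0=NOT G2=NOT 1=0 G1=NOT G2=NOT 1=0 G2=(1+1>=2)=1 G3=NOT G0=NOT 1=0 -> 0010
Step 4: G0=NOT G2=NOT 1=0 G1=NOT G2=NOT 1=0 G2=(0+0>=2)=0 G3=NOT G0=NOT 0=1 -> 0001
Step 5: G0=NOT G2=NOT 0=1 G1=NOT G2=NOT 0=1 G2=(0+0>=2)=0 G3=NOT G0=NOT 0=1 -> 1101
Step 6: G0=NOT G2=NOT 0=1 G1=NOT G2=NOT 0=1 G2=(1+1>=2)=1 G3=NOT G0=NOT 1=0 -> 1110
Cycle of length 4 starting at step 2 -> no fixed point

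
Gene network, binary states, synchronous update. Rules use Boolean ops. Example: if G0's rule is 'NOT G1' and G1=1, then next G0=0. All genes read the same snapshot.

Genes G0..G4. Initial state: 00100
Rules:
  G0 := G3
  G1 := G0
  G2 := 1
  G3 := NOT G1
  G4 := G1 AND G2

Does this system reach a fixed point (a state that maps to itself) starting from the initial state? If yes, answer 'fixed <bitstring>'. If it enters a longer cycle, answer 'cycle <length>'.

Step 0: 00100
Step 1: G0=G3=0 G1=G0=0 G2=1(const) G3=NOT G1=NOT 0=1 G4=G1&G2=0&1=0 -> 00110
Step 2: G0=G3=1 G1=G0=0 G2=1(const) G3=NOT G1=NOT 0=1 G4=G1&G2=0&1=0 -> 10110
Step 3: G0=G3=1 G1=G0=1 G2=1(const) G3=NOT G1=NOT 0=1 G4=G1&G2=0&1=0 -> 11110
Step 4: G0=G3=1 G1=G0=1 G2=1(const) G3=NOT G1=NOT 1=0 G4=G1&G2=1&1=1 -> 11101
Step 5: G0=G3=0 G1=G0=1 G2=1(const) G3=NOT G1=NOT 1=0 G4=G1&G2=1&1=1 -> 01101
Step 6: G0=G3=0 G1=G0=0 G2=1(const) G3=NOT G1=NOT 1=0 G4=G1&G2=1&1=1 -> 00101
Step 7: G0=G3=0 G1=G0=0 G2=1(const) G3=NOT G1=NOT 0=1 G4=G1&G2=0&1=0 -> 00110
Cycle of length 6 starting at step 1 -> no fixed point

Answer: cycle 6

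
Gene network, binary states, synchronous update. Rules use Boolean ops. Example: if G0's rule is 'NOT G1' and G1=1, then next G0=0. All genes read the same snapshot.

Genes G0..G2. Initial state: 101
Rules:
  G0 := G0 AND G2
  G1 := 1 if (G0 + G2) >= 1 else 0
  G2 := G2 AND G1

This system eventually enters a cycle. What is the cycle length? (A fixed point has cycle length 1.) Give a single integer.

Answer: 1

Derivation:
Step 0: 101
Step 1: G0=G0&G2=1&1=1 G1=(1+1>=1)=1 G2=G2&G1=1&0=0 -> 110
Step 2: G0=G0&G2=1&0=0 G1=(1+0>=1)=1 G2=G2&G1=0&1=0 -> 010
Step 3: G0=G0&G2=0&0=0 G1=(0+0>=1)=0 G2=G2&G1=0&1=0 -> 000
Step 4: G0=G0&G2=0&0=0 G1=(0+0>=1)=0 G2=G2&G1=0&0=0 -> 000
State from step 4 equals state from step 3 -> cycle length 1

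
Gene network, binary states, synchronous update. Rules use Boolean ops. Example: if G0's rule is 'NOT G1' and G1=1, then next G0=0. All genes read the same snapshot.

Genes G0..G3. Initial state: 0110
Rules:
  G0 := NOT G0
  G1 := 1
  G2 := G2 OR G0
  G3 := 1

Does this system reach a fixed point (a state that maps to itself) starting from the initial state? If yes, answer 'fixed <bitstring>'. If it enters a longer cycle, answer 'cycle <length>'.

Step 0: 0110
Step 1: G0=NOT G0=NOT 0=1 G1=1(const) G2=G2|G0=1|0=1 G3=1(const) -> 1111
Step 2: G0=NOT G0=NOT 1=0 G1=1(const) G2=G2|G0=1|1=1 G3=1(const) -> 0111
Step 3: G0=NOT G0=NOT 0=1 G1=1(const) G2=G2|G0=1|0=1 G3=1(const) -> 1111
Cycle of length 2 starting at step 1 -> no fixed point

Answer: cycle 2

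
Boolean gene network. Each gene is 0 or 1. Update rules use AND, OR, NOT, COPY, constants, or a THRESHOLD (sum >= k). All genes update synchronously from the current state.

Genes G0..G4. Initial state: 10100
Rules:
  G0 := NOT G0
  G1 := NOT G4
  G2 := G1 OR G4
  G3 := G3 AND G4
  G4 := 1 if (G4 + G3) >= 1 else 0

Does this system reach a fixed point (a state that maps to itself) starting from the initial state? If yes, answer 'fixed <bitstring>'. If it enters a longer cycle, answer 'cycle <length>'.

Answer: cycle 2

Derivation:
Step 0: 10100
Step 1: G0=NOT G0=NOT 1=0 G1=NOT G4=NOT 0=1 G2=G1|G4=0|0=0 G3=G3&G4=0&0=0 G4=(0+0>=1)=0 -> 01000
Step 2: G0=NOT G0=NOT 0=1 G1=NOT G4=NOT 0=1 G2=G1|G4=1|0=1 G3=G3&G4=0&0=0 G4=(0+0>=1)=0 -> 11100
Step 3: G0=NOT G0=NOT 1=0 G1=NOT G4=NOT 0=1 G2=G1|G4=1|0=1 G3=G3&G4=0&0=0 G4=(0+0>=1)=0 -> 01100
Step 4: G0=NOT G0=NOT 0=1 G1=NOT G4=NOT 0=1 G2=G1|G4=1|0=1 G3=G3&G4=0&0=0 G4=(0+0>=1)=0 -> 11100
Cycle of length 2 starting at step 2 -> no fixed point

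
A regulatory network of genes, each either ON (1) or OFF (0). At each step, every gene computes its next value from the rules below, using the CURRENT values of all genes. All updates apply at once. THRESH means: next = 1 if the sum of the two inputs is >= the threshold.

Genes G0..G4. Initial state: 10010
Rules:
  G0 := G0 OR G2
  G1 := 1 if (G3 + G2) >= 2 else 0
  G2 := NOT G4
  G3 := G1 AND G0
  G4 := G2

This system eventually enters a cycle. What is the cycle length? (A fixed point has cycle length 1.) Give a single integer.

Answer: 4

Derivation:
Step 0: 10010
Step 1: G0=G0|G2=1|0=1 G1=(1+0>=2)=0 G2=NOT G4=NOT 0=1 G3=G1&G0=0&1=0 G4=G2=0 -> 10100
Step 2: G0=G0|G2=1|1=1 G1=(0+1>=2)=0 G2=NOT G4=NOT 0=1 G3=G1&G0=0&1=0 G4=G2=1 -> 10101
Step 3: G0=G0|G2=1|1=1 G1=(0+1>=2)=0 G2=NOT G4=NOT 1=0 G3=G1&G0=0&1=0 G4=G2=1 -> 10001
Step 4: G0=G0|G2=1|0=1 G1=(0+0>=2)=0 G2=NOT G4=NOT 1=0 G3=G1&G0=0&1=0 G4=G2=0 -> 10000
Step 5: G0=G0|G2=1|0=1 G1=(0+0>=2)=0 G2=NOT G4=NOT 0=1 G3=G1&G0=0&1=0 G4=G2=0 -> 10100
State from step 5 equals state from step 1 -> cycle length 4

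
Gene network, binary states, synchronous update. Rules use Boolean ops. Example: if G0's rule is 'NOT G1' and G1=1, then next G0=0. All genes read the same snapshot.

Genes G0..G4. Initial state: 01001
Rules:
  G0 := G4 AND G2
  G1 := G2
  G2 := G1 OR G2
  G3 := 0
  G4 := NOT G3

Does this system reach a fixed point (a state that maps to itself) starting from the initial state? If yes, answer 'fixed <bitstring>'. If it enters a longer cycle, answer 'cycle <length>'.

Step 0: 01001
Step 1: G0=G4&G2=1&0=0 G1=G2=0 G2=G1|G2=1|0=1 G3=0(const) G4=NOT G3=NOT 0=1 -> 00101
Step 2: G0=G4&G2=1&1=1 G1=G2=1 G2=G1|G2=0|1=1 G3=0(const) G4=NOT G3=NOT 0=1 -> 11101
Step 3: G0=G4&G2=1&1=1 G1=G2=1 G2=G1|G2=1|1=1 G3=0(const) G4=NOT G3=NOT 0=1 -> 11101
Fixed point reached at step 2: 11101

Answer: fixed 11101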